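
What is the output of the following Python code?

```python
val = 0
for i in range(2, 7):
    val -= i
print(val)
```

i=2: val = 0-2 = -2
i=3: val = (-2)-3 = -5
i=4: val = (-5)-4 = -9
i=5: val = (-9)-5 = -14
i=6: val = (-14)-6 = -20

-20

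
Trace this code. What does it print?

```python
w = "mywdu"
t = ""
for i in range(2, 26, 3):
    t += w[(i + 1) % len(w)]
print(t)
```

dyuwmdyu

i=2: add w[3]='d' → 'd'
i=5: add w[1]='y' → 'dy'
i=8: add w[4]='u' → 'dyu'
i=11: add w[2]='w' → 'dyuw'
i=14: add w[0]='m' → 'dyuwm'
i=17: add w[3]='d' → 'dyuwmd'
i=20: add w[1]='y' → 'dyuwmdy'
i=23: add w[4]='u' → 'dyuwmdyu'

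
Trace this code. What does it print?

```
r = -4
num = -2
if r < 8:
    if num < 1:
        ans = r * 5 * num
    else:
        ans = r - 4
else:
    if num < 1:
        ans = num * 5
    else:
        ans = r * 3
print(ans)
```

40

r=-4, num=-2
r < 8 is True; num < 1 is True
→ ans = r * 5 * num = 40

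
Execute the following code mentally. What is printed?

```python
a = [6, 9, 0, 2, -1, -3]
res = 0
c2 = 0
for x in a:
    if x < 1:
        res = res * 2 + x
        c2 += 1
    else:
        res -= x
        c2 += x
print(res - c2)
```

x=6: not <1, res = 0-6 = -6; c2=6
x=9: not <1, res = (-6)-9 = -15; c2=15
x=0: <1, res = (-15)*2+0 = -30; c2=16
x=2: not <1, res = (-30)-2 = -32; c2=18
x=-1: <1, res = (-32)*2+(-1) = -65; c2=19
x=-3: <1, res = (-65)*2+(-3) = -133; c2=20
res-c2 = (-133)-20 = -153

-153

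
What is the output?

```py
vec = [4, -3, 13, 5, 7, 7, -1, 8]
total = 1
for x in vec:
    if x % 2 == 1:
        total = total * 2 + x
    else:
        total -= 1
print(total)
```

192

x=4: not odd, total = 1-1 = 0
x=-3: odd, total = 0*2+(-3) = -3
x=13: odd, total = (-3)*2+13 = 7
x=5: odd, total = 7*2+5 = 19
x=7: odd, total = 19*2+7 = 45
x=7: odd, total = 45*2+7 = 97
x=-1: odd, total = 97*2+(-1) = 193
x=8: not odd, total = 193-1 = 192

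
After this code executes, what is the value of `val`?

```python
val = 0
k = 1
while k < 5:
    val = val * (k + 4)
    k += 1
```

k=1: val = 0*5 = 0
k=2: val = 0*6 = 0
k=3: val = 0*7 = 0
k=4: val = 0*8 = 0

0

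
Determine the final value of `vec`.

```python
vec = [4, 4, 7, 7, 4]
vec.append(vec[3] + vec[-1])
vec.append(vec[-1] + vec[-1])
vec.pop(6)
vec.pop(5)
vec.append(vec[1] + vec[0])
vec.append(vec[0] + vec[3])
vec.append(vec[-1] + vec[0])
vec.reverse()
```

[15, 11, 8, 4, 7, 7, 4, 4]

append vec[3]+vec[-1] = 7+4 = 11 → [4, 4, 7, 7, 4, 11]
append vec[-1]+vec[-1] = 11+11 = 22 → [4, 4, 7, 7, 4, 11, 22]
pop(6) removes 22 → [4, 4, 7, 7, 4, 11]
pop(5) removes 11 → [4, 4, 7, 7, 4]
append vec[1]+vec[0] = 4+4 = 8 → [4, 4, 7, 7, 4, 8]
append vec[0]+vec[3] = 4+7 = 11 → [4, 4, 7, 7, 4, 8, 11]
append vec[-1]+vec[0] = 11+4 = 15 → [4, 4, 7, 7, 4, 8, 11, 15]
reverse → [15, 11, 8, 4, 7, 7, 4, 4]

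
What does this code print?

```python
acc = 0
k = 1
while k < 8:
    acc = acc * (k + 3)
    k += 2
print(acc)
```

0

k=1: acc = 0*4 = 0
k=3: acc = 0*6 = 0
k=5: acc = 0*8 = 0
k=7: acc = 0*10 = 0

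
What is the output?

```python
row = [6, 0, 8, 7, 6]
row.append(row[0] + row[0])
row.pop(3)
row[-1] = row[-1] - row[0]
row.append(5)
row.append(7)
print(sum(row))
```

append row[0]+row[0] = 6+6 = 12 → [6, 0, 8, 7, 6, 12]
pop(3) removes 7 → [6, 0, 8, 6, 12]
row[-1] = row[-1]-row[0] = 12-6 = 6 → [6, 0, 8, 6, 6]
append 5 → [6, 0, 8, 6, 6, 5]
append 7 → [6, 0, 8, 6, 6, 5, 7]
sum = 38

38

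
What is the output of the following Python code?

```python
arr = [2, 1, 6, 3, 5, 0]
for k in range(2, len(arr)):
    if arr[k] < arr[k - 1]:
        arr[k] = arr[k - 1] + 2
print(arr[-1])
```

k=2: 6>=1, unchanged → [2, 1, 6, 3, 5, 0]
k=3: 3<6, arr[3] = 6+2 = 8 → [2, 1, 6, 8, 5, 0]
k=4: 5<8, arr[4] = 8+2 = 10 → [2, 1, 6, 8, 10, 0]
k=5: 0<10, arr[5] = 10+2 = 12 → [2, 1, 6, 8, 10, 12]

12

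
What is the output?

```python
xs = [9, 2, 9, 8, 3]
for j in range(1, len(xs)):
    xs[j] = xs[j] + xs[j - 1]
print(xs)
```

j=1: xs[1] = 2+9 = 11 → [9, 11, 9, 8, 3]
j=2: xs[2] = 9+11 = 20 → [9, 11, 20, 8, 3]
j=3: xs[3] = 8+20 = 28 → [9, 11, 20, 28, 3]
j=4: xs[4] = 3+28 = 31 → [9, 11, 20, 28, 31]

[9, 11, 20, 28, 31]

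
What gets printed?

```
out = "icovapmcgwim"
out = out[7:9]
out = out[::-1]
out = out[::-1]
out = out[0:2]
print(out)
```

slice [7:9] → 'cg'
reverse → 'gc'
reverse → 'cg'
slice [0:2] → 'cg'

cg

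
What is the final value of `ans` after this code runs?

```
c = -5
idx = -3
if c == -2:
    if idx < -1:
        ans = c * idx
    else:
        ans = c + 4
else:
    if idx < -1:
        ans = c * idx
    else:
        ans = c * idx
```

c=-5, idx=-3
c == -2 is False; idx < -1 is True
→ ans = c * idx = 15

15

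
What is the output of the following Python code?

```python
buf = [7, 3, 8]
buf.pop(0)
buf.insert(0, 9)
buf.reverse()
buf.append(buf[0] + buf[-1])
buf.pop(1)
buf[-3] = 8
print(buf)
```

[8, 9, 17]

pop(0) removes 7 → [3, 8]
insert 9 at 0 → [9, 3, 8]
reverse → [8, 3, 9]
append buf[0]+buf[-1] = 8+9 = 17 → [8, 3, 9, 17]
pop(1) removes 3 → [8, 9, 17]
buf[-3] = 8 → [8, 9, 17]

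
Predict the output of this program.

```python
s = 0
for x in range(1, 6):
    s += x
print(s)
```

15

x=1: s = 0+1 = 1
x=2: s = 1+2 = 3
x=3: s = 3+3 = 6
x=4: s = 6+4 = 10
x=5: s = 10+5 = 15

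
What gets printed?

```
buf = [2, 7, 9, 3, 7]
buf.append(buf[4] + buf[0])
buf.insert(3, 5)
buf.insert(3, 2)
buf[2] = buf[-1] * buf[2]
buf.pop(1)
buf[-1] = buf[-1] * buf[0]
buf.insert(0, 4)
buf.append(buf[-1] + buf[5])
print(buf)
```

[4, 2, 81, 2, 5, 3, 7, 18, 21]

append buf[4]+buf[0] = 7+2 = 9 → [2, 7, 9, 3, 7, 9]
insert 5 at 3 → [2, 7, 9, 5, 3, 7, 9]
insert 2 at 3 → [2, 7, 9, 2, 5, 3, 7, 9]
buf[2] = buf[-1]*buf[2] = 9*9 = 81 → [2, 7, 81, 2, 5, 3, 7, 9]
pop(1) removes 7 → [2, 81, 2, 5, 3, 7, 9]
buf[-1] = buf[-1]*buf[0] = 9*2 = 18 → [2, 81, 2, 5, 3, 7, 18]
insert 4 at 0 → [4, 2, 81, 2, 5, 3, 7, 18]
append buf[-1]+buf[5] = 18+3 = 21 → [4, 2, 81, 2, 5, 3, 7, 18, 21]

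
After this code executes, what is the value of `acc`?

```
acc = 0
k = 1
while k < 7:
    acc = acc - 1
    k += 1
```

k=1: acc = 0-1 = -1
k=2: acc = (-1)-1 = -2
k=3: acc = (-2)-1 = -3
k=4: acc = (-3)-1 = -4
k=5: acc = (-4)-1 = -5
k=6: acc = (-5)-1 = -6

-6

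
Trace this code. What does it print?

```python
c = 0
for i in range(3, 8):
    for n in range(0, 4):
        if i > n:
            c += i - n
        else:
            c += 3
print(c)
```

i=3,n=0: 3>0, c = 0+3 = 3
i=3,n=1: 3>1, c = 3+2 = 5
i=3,n=2: 3>2, c = 5+1 = 6
i=3,n=3: not 3>3, c = 6+3 = 9
i=4,n=0: 4>0, c = 9+4 = 13
i=4,n=1: 4>1, c = 13+3 = 16
i=4,n=2: 4>2, c = 16+2 = 18
i=4,n=3: 4>3, c = 18+1 = 19
i=5,n=0: 5>0, c = 19+5 = 24
i=5,n=1: 5>1, c = 24+4 = 28
i=5,n=2: 5>2, c = 28+3 = 31
i=5,n=3: 5>3, c = 31+2 = 33
i=6,n=0: 6>0, c = 33+6 = 39
i=6,n=1: 6>1, c = 39+5 = 44
i=6,n=2: 6>2, c = 44+4 = 48
i=6,n=3: 6>3, c = 48+3 = 51
i=7,n=0: 7>0, c = 51+7 = 58
i=7,n=1: 7>1, c = 58+6 = 64
i=7,n=2: 7>2, c = 64+5 = 69
i=7,n=3: 7>3, c = 69+4 = 73

73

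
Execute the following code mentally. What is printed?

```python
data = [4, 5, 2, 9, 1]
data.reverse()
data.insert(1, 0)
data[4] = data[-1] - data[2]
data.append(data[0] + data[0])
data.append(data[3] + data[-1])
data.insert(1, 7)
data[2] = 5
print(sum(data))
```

29

reverse → [1, 9, 2, 5, 4]
insert 0 at 1 → [1, 0, 9, 2, 5, 4]
data[4] = data[-1]-data[2] = 4-9 = -5 → [1, 0, 9, 2, -5, 4]
append data[0]+data[0] = 1+1 = 2 → [1, 0, 9, 2, -5, 4, 2]
append data[3]+data[-1] = 2+2 = 4 → [1, 0, 9, 2, -5, 4, 2, 4]
insert 7 at 1 → [1, 7, 0, 9, 2, -5, 4, 2, 4]
data[2] = 5 → [1, 7, 5, 9, 2, -5, 4, 2, 4]
sum = 29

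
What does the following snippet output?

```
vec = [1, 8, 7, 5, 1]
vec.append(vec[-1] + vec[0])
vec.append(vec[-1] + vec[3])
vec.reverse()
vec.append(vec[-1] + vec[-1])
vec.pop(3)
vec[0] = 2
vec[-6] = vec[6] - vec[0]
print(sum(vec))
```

append vec[-1]+vec[0] = 1+1 = 2 → [1, 8, 7, 5, 1, 2]
append vec[-1]+vec[3] = 2+5 = 7 → [1, 8, 7, 5, 1, 2, 7]
reverse → [7, 2, 1, 5, 7, 8, 1]
append vec[-1]+vec[-1] = 1+1 = 2 → [7, 2, 1, 5, 7, 8, 1, 2]
pop(3) removes 5 → [7, 2, 1, 7, 8, 1, 2]
vec[0] = 2 → [2, 2, 1, 7, 8, 1, 2]
vec[-6] = vec[6]-vec[0] = 2-2 = 0 → [2, 0, 1, 7, 8, 1, 2]
sum = 21

21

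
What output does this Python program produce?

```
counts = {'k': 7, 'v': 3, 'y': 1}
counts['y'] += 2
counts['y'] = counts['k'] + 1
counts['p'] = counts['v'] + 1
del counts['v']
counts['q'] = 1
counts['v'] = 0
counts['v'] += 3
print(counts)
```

counts['y'] = 1+2 = 3 → {'k': 7, 'v': 3, 'y': 3}
counts['y'] = counts['k']+1 = 8 → {'k': 7, 'v': 3, 'y': 8}
counts['p'] = counts['v']+1 = 4 → {'k': 7, 'v': 3, 'y': 8, 'p': 4}
del 'v' → {'k': 7, 'y': 8, 'p': 4}
counts['q'] = 1 → {'k': 7, 'y': 8, 'p': 4, 'q': 1}
counts['v'] = 0 → {'k': 7, 'y': 8, 'p': 4, 'q': 1, 'v': 0}
counts['v'] = 0+3 = 3 → {'k': 7, 'y': 8, 'p': 4, 'q': 1, 'v': 3}

{'k': 7, 'y': 8, 'p': 4, 'q': 1, 'v': 3}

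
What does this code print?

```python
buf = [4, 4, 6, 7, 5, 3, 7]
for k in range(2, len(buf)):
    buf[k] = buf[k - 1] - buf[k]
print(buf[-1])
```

-24

k=2: buf[2] = 4-6 = -2 → [4, 4, -2, 7, 5, 3, 7]
k=3: buf[3] = (-2)-7 = -9 → [4, 4, -2, -9, 5, 3, 7]
k=4: buf[4] = (-9)-5 = -14 → [4, 4, -2, -9, -14, 3, 7]
k=5: buf[5] = (-14)-3 = -17 → [4, 4, -2, -9, -14, -17, 7]
k=6: buf[6] = (-17)-7 = -24 → [4, 4, -2, -9, -14, -17, -24]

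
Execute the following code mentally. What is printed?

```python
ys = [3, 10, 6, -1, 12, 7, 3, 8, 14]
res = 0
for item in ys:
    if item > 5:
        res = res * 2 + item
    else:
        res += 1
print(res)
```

item=3: not >5, res = 0+1 = 1
item=10: >5, res = 1*2+10 = 12
item=6: >5, res = 12*2+6 = 30
item=-1: not >5, res = 30+1 = 31
item=12: >5, res = 31*2+12 = 74
item=7: >5, res = 74*2+7 = 155
item=3: not >5, res = 155+1 = 156
item=8: >5, res = 156*2+8 = 320
item=14: >5, res = 320*2+14 = 654

654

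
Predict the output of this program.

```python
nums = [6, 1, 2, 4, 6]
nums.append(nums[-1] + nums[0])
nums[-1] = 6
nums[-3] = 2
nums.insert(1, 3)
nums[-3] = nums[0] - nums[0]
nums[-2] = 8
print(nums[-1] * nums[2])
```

6

append nums[-1]+nums[0] = 6+6 = 12 → [6, 1, 2, 4, 6, 12]
nums[-1] = 6 → [6, 1, 2, 4, 6, 6]
nums[-3] = 2 → [6, 1, 2, 2, 6, 6]
insert 3 at 1 → [6, 3, 1, 2, 2, 6, 6]
nums[-3] = nums[0]-nums[0] = 6-6 = 0 → [6, 3, 1, 2, 0, 6, 6]
nums[-2] = 8 → [6, 3, 1, 2, 0, 8, 6]
nums[-1]*nums[2] = 6*1 = 6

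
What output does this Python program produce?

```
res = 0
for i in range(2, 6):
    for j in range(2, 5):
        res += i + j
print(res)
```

i=2,j=2: res = 0+4 = 4
i=2,j=3: res = 4+5 = 9
i=2,j=4: res = 9+6 = 15
i=3,j=2: res = 15+5 = 20
i=3,j=3: res = 20+6 = 26
i=3,j=4: res = 26+7 = 33
i=4,j=2: res = 33+6 = 39
i=4,j=3: res = 39+7 = 46
i=4,j=4: res = 46+8 = 54
i=5,j=2: res = 54+7 = 61
i=5,j=3: res = 61+8 = 69
i=5,j=4: res = 69+9 = 78

78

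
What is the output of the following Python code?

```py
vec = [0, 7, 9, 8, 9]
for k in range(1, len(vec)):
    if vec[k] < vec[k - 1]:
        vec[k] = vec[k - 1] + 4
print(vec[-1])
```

17

k=1: 7>=0, unchanged → [0, 7, 9, 8, 9]
k=2: 9>=7, unchanged → [0, 7, 9, 8, 9]
k=3: 8<9, vec[3] = 9+4 = 13 → [0, 7, 9, 13, 9]
k=4: 9<13, vec[4] = 13+4 = 17 → [0, 7, 9, 13, 17]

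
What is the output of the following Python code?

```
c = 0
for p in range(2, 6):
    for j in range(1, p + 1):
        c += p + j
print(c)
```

88

p=2,j=1: c = 0+3 = 3
p=2,j=2: c = 3+4 = 7
p=3,j=1: c = 7+4 = 11
p=3,j=2: c = 11+5 = 16
p=3,j=3: c = 16+6 = 22
p=4,j=1: c = 22+5 = 27
p=4,j=2: c = 27+6 = 33
p=4,j=3: c = 33+7 = 40
p=4,j=4: c = 40+8 = 48
p=5,j=1: c = 48+6 = 54
p=5,j=2: c = 54+7 = 61
p=5,j=3: c = 61+8 = 69
p=5,j=4: c = 69+9 = 78
p=5,j=5: c = 78+10 = 88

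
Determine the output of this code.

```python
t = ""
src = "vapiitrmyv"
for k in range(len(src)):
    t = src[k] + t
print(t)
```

k=0: prepend 'v' → 'v'
k=1: prepend 'a' → 'av'
k=2: prepend 'p' → 'pav'
k=3: prepend 'i' → 'ipav'
k=4: prepend 'i' → 'iipav'
k=5: prepend 't' → 'tiipav'
k=6: prepend 'r' → 'rtiipav'
k=7: prepend 'm' → 'mrtiipav'
k=8: prepend 'y' → 'ymrtiipav'
k=9: prepend 'v' → 'vymrtiipav'

vymrtiipav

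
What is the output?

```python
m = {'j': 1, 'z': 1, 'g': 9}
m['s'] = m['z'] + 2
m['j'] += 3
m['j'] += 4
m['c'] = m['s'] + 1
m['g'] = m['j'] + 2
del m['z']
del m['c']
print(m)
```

{'j': 8, 'g': 10, 's': 3}

m['s'] = m['z']+2 = 3 → {'j': 1, 'z': 1, 'g': 9, 's': 3}
m['j'] = 1+3 = 4 → {'j': 4, 'z': 1, 'g': 9, 's': 3}
m['j'] = 4+4 = 8 → {'j': 8, 'z': 1, 'g': 9, 's': 3}
m['c'] = m['s']+1 = 4 → {'j': 8, 'z': 1, 'g': 9, 's': 3, 'c': 4}
m['g'] = m['j']+2 = 10 → {'j': 8, 'z': 1, 'g': 10, 's': 3, 'c': 4}
del 'z' → {'j': 8, 'g': 10, 's': 3, 'c': 4}
del 'c' → {'j': 8, 'g': 10, 's': 3}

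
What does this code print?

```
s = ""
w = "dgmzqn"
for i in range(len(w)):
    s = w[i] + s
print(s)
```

nqzmgd

i=0: prepend 'd' → 'd'
i=1: prepend 'g' → 'gd'
i=2: prepend 'm' → 'mgd'
i=3: prepend 'z' → 'zmgd'
i=4: prepend 'q' → 'qzmgd'
i=5: prepend 'n' → 'nqzmgd'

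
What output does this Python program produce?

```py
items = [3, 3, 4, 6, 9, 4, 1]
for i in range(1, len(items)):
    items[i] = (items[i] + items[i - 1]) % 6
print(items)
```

[3, 0, 4, 4, 1, 5, 0]

i=1: items[1] = (3+3)%6 = 0 → [3, 0, 4, 6, 9, 4, 1]
i=2: items[2] = (4+0)%6 = 4 → [3, 0, 4, 6, 9, 4, 1]
i=3: items[3] = (6+4)%6 = 4 → [3, 0, 4, 4, 9, 4, 1]
i=4: items[4] = (9+4)%6 = 1 → [3, 0, 4, 4, 1, 4, 1]
i=5: items[5] = (4+1)%6 = 5 → [3, 0, 4, 4, 1, 5, 1]
i=6: items[6] = (1+5)%6 = 0 → [3, 0, 4, 4, 1, 5, 0]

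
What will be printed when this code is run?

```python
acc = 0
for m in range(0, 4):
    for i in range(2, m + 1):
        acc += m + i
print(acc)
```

15

m=2,i=2: acc = 0+4 = 4
m=3,i=2: acc = 4+5 = 9
m=3,i=3: acc = 9+6 = 15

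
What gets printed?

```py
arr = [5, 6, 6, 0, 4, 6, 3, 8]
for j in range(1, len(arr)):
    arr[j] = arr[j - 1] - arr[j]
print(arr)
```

j=1: arr[1] = 5-6 = -1 → [5, -1, 6, 0, 4, 6, 3, 8]
j=2: arr[2] = (-1)-6 = -7 → [5, -1, -7, 0, 4, 6, 3, 8]
j=3: arr[3] = (-7)-0 = -7 → [5, -1, -7, -7, 4, 6, 3, 8]
j=4: arr[4] = (-7)-4 = -11 → [5, -1, -7, -7, -11, 6, 3, 8]
j=5: arr[5] = (-11)-6 = -17 → [5, -1, -7, -7, -11, -17, 3, 8]
j=6: arr[6] = (-17)-3 = -20 → [5, -1, -7, -7, -11, -17, -20, 8]
j=7: arr[7] = (-20)-8 = -28 → [5, -1, -7, -7, -11, -17, -20, -28]

[5, -1, -7, -7, -11, -17, -20, -28]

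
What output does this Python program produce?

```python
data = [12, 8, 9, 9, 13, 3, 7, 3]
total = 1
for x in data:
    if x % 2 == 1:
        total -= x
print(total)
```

-43

x=12: not odd
x=8: not odd
x=9: odd, total = 1-9 = -8
x=9: odd, total = (-8)-9 = -17
x=13: odd, total = (-17)-13 = -30
x=3: odd, total = (-30)-3 = -33
x=7: odd, total = (-33)-7 = -40
x=3: odd, total = (-40)-3 = -43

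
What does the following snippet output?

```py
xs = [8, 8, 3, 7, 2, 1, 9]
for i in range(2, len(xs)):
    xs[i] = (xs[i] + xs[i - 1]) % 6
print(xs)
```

i=2: xs[2] = (3+8)%6 = 5 → [8, 8, 5, 7, 2, 1, 9]
i=3: xs[3] = (7+5)%6 = 0 → [8, 8, 5, 0, 2, 1, 9]
i=4: xs[4] = (2+0)%6 = 2 → [8, 8, 5, 0, 2, 1, 9]
i=5: xs[5] = (1+2)%6 = 3 → [8, 8, 5, 0, 2, 3, 9]
i=6: xs[6] = (9+3)%6 = 0 → [8, 8, 5, 0, 2, 3, 0]

[8, 8, 5, 0, 2, 3, 0]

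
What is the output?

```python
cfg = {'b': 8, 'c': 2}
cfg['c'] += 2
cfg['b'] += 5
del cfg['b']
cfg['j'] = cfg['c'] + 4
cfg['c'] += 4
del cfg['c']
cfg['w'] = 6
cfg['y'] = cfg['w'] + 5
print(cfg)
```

cfg['c'] = 2+2 = 4 → {'b': 8, 'c': 4}
cfg['b'] = 8+5 = 13 → {'b': 13, 'c': 4}
del 'b' → {'c': 4}
cfg['j'] = cfg['c']+4 = 8 → {'c': 4, 'j': 8}
cfg['c'] = 4+4 = 8 → {'c': 8, 'j': 8}
del 'c' → {'j': 8}
cfg['w'] = 6 → {'j': 8, 'w': 6}
cfg['y'] = cfg['w']+5 = 11 → {'j': 8, 'w': 6, 'y': 11}

{'j': 8, 'w': 6, 'y': 11}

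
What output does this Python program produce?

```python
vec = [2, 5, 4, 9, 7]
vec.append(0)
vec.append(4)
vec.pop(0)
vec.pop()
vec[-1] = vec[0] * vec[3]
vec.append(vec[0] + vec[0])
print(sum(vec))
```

70

append 0 → [2, 5, 4, 9, 7, 0]
append 4 → [2, 5, 4, 9, 7, 0, 4]
pop(0) removes 2 → [5, 4, 9, 7, 0, 4]
pop() removes 4 → [5, 4, 9, 7, 0]
vec[-1] = vec[0]*vec[3] = 5*7 = 35 → [5, 4, 9, 7, 35]
append vec[0]+vec[0] = 5+5 = 10 → [5, 4, 9, 7, 35, 10]
sum = 70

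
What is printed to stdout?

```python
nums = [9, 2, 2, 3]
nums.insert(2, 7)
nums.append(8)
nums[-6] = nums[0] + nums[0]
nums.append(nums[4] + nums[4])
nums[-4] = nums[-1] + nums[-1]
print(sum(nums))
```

insert 7 at 2 → [9, 2, 7, 2, 3]
append 8 → [9, 2, 7, 2, 3, 8]
nums[-6] = nums[0]+nums[0] = 9+9 = 18 → [18, 2, 7, 2, 3, 8]
append nums[4]+nums[4] = 3+3 = 6 → [18, 2, 7, 2, 3, 8, 6]
nums[-4] = nums[-1]+nums[-1] = 6+6 = 12 → [18, 2, 7, 12, 3, 8, 6]
sum = 56

56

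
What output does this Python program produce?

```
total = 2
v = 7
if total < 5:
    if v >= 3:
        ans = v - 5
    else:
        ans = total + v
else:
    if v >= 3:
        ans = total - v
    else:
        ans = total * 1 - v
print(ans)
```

total=2, v=7
total < 5 is True; v >= 3 is True
→ ans = v - 5 = 2

2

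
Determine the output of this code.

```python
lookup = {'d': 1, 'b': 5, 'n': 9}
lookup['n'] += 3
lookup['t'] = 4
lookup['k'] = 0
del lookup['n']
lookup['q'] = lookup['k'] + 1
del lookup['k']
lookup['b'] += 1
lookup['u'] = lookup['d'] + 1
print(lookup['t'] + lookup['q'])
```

lookup['n'] = 9+3 = 12 → {'d': 1, 'b': 5, 'n': 12}
lookup['t'] = 4 → {'d': 1, 'b': 5, 'n': 12, 't': 4}
lookup['k'] = 0 → {'d': 1, 'b': 5, 'n': 12, 't': 4, 'k': 0}
del 'n' → {'d': 1, 'b': 5, 't': 4, 'k': 0}
lookup['q'] = lookup['k']+1 = 1 → {'d': 1, 'b': 5, 't': 4, 'k': 0, 'q': 1}
del 'k' → {'d': 1, 'b': 5, 't': 4, 'q': 1}
lookup['b'] = 5+1 = 6 → {'d': 1, 'b': 6, 't': 4, 'q': 1}
lookup['u'] = lookup['d']+1 = 2 → {'d': 1, 'b': 6, 't': 4, 'q': 1, 'u': 2}
lookup['t']+lookup['q'] = 4+1 = 5

5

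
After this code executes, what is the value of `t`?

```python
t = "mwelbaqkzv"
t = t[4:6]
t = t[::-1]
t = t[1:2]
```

slice [4:6] → 'ba'
reverse → 'ab'
slice [1:2] → 'b'

'b'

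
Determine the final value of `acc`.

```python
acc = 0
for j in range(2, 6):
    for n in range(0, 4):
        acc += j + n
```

j=2,n=0: acc = 0+2 = 2
j=2,n=1: acc = 2+3 = 5
j=2,n=2: acc = 5+4 = 9
j=2,n=3: acc = 9+5 = 14
j=3,n=0: acc = 14+3 = 17
j=3,n=1: acc = 17+4 = 21
j=3,n=2: acc = 21+5 = 26
j=3,n=3: acc = 26+6 = 32
j=4,n=0: acc = 32+4 = 36
j=4,n=1: acc = 36+5 = 41
j=4,n=2: acc = 41+6 = 47
j=4,n=3: acc = 47+7 = 54
j=5,n=0: acc = 54+5 = 59
j=5,n=1: acc = 59+6 = 65
j=5,n=2: acc = 65+7 = 72
j=5,n=3: acc = 72+8 = 80

80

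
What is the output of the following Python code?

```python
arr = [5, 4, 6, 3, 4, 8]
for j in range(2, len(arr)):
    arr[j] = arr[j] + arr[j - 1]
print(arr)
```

[5, 4, 10, 13, 17, 25]

j=2: arr[2] = 6+4 = 10 → [5, 4, 10, 3, 4, 8]
j=3: arr[3] = 3+10 = 13 → [5, 4, 10, 13, 4, 8]
j=4: arr[4] = 4+13 = 17 → [5, 4, 10, 13, 17, 8]
j=5: arr[5] = 8+17 = 25 → [5, 4, 10, 13, 17, 25]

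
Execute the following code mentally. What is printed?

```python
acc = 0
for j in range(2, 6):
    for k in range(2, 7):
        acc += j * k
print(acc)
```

j=2,k=2: acc = 0+4 = 4
j=2,k=3: acc = 4+6 = 10
j=2,k=4: acc = 10+8 = 18
j=2,k=5: acc = 18+10 = 28
j=2,k=6: acc = 28+12 = 40
j=3,k=2: acc = 40+6 = 46
j=3,k=3: acc = 46+9 = 55
j=3,k=4: acc = 55+12 = 67
j=3,k=5: acc = 67+15 = 82
j=3,k=6: acc = 82+18 = 100
j=4,k=2: acc = 100+8 = 108
j=4,k=3: acc = 108+12 = 120
j=4,k=4: acc = 120+16 = 136
j=4,k=5: acc = 136+20 = 156
j=4,k=6: acc = 156+24 = 180
j=5,k=2: acc = 180+10 = 190
j=5,k=3: acc = 190+15 = 205
j=5,k=4: acc = 205+20 = 225
j=5,k=5: acc = 225+25 = 250
j=5,k=6: acc = 250+30 = 280

280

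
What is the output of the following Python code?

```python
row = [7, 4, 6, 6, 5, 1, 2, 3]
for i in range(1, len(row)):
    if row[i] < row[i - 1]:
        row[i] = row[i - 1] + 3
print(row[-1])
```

28

i=1: 4<7, row[1] = 7+3 = 10 → [7, 10, 6, 6, 5, 1, 2, 3]
i=2: 6<10, row[2] = 10+3 = 13 → [7, 10, 13, 6, 5, 1, 2, 3]
i=3: 6<13, row[3] = 13+3 = 16 → [7, 10, 13, 16, 5, 1, 2, 3]
i=4: 5<16, row[4] = 16+3 = 19 → [7, 10, 13, 16, 19, 1, 2, 3]
i=5: 1<19, row[5] = 19+3 = 22 → [7, 10, 13, 16, 19, 22, 2, 3]
i=6: 2<22, row[6] = 22+3 = 25 → [7, 10, 13, 16, 19, 22, 25, 3]
i=7: 3<25, row[7] = 25+3 = 28 → [7, 10, 13, 16, 19, 22, 25, 28]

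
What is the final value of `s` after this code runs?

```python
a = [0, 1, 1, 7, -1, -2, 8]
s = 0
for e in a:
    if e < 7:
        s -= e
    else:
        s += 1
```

3

e=0: <7, s = 0-0 = 0
e=1: <7, s = 0-1 = -1
e=1: <7, s = (-1)-1 = -2
e=7: not <7, s = (-2)+1 = -1
e=-1: <7, s = (-1)-(-1) = 0
e=-2: <7, s = 0-(-2) = 2
e=8: not <7, s = 2+1 = 3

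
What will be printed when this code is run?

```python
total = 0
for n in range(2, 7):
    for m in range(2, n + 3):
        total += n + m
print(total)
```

n=2,m=2: total = 0+4 = 4
n=2,m=3: total = 4+5 = 9
n=2,m=4: total = 9+6 = 15
n=3,m=2: total = 15+5 = 20
n=3,m=3: total = 20+6 = 26
n=3,m=4: total = 26+7 = 33
n=3,m=5: total = 33+8 = 41
n=4,m=2: total = 41+6 = 47
n=4,m=3: total = 47+7 = 54
n=4,m=4: total = 54+8 = 62
n=4,m=5: total = 62+9 = 71
n=4,m=6: total = 71+10 = 81
n=5,m=2: total = 81+7 = 88
n=5,m=3: total = 88+8 = 96
n=5,m=4: total = 96+9 = 105
n=5,m=5: total = 105+10 = 115
n=5,m=6: total = 115+11 = 126
n=5,m=7: total = 126+12 = 138
n=6,m=2: total = 138+8 = 146
n=6,m=3: total = 146+9 = 155
n=6,m=4: total = 155+10 = 165
n=6,m=5: total = 165+11 = 176
n=6,m=6: total = 176+12 = 188
n=6,m=7: total = 188+13 = 201
n=6,m=8: total = 201+14 = 215

215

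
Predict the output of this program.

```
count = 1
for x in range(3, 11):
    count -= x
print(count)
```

-51

x=3: count = 1-3 = -2
x=4: count = (-2)-4 = -6
x=5: count = (-6)-5 = -11
x=6: count = (-11)-6 = -17
x=7: count = (-17)-7 = -24
x=8: count = (-24)-8 = -32
x=9: count = (-32)-9 = -41
x=10: count = (-41)-10 = -51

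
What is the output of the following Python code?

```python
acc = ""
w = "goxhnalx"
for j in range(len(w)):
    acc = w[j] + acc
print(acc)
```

xlanhxog

j=0: prepend 'g' → 'g'
j=1: prepend 'o' → 'og'
j=2: prepend 'x' → 'xog'
j=3: prepend 'h' → 'hxog'
j=4: prepend 'n' → 'nhxog'
j=5: prepend 'a' → 'anhxog'
j=6: prepend 'l' → 'lanhxog'
j=7: prepend 'x' → 'xlanhxog'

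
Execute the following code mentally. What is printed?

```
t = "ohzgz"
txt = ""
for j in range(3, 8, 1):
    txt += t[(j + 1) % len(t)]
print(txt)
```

j=3: add t[4]='z' → 'z'
j=4: add t[0]='o' → 'zo'
j=5: add t[1]='h' → 'zoh'
j=6: add t[2]='z' → 'zohz'
j=7: add t[3]='g' → 'zohzg'

zohzg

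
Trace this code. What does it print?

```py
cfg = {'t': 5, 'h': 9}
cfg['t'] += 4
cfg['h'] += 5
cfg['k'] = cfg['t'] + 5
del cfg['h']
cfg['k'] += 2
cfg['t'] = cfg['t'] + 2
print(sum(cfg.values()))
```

cfg['t'] = 5+4 = 9 → {'t': 9, 'h': 9}
cfg['h'] = 9+5 = 14 → {'t': 9, 'h': 14}
cfg['k'] = cfg['t']+5 = 14 → {'t': 9, 'h': 14, 'k': 14}
del 'h' → {'t': 9, 'k': 14}
cfg['k'] = 14+2 = 16 → {'t': 9, 'k': 16}
cfg['t'] = cfg['t']+2 = 11 → {'t': 11, 'k': 16}
sum of values = 27

27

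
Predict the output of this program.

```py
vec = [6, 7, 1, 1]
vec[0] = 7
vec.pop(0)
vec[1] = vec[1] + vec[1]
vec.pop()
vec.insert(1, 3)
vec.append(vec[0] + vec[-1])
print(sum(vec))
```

vec[0] = 7 → [7, 7, 1, 1]
pop(0) removes 7 → [7, 1, 1]
vec[1] = vec[1]+vec[1] = 1+1 = 2 → [7, 2, 1]
pop() removes 1 → [7, 2]
insert 3 at 1 → [7, 3, 2]
append vec[0]+vec[-1] = 7+2 = 9 → [7, 3, 2, 9]
sum = 21

21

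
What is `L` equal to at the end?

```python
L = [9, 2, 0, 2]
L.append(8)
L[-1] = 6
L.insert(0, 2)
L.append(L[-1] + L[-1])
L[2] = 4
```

[2, 9, 4, 0, 2, 6, 12]

append 8 → [9, 2, 0, 2, 8]
L[-1] = 6 → [9, 2, 0, 2, 6]
insert 2 at 0 → [2, 9, 2, 0, 2, 6]
append L[-1]+L[-1] = 6+6 = 12 → [2, 9, 2, 0, 2, 6, 12]
L[2] = 4 → [2, 9, 4, 0, 2, 6, 12]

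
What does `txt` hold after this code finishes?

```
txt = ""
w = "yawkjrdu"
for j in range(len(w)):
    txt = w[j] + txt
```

'udrjkway'

j=0: prepend 'y' → 'y'
j=1: prepend 'a' → 'ay'
j=2: prepend 'w' → 'way'
j=3: prepend 'k' → 'kway'
j=4: prepend 'j' → 'jkway'
j=5: prepend 'r' → 'rjkway'
j=6: prepend 'd' → 'drjkway'
j=7: prepend 'u' → 'udrjkway'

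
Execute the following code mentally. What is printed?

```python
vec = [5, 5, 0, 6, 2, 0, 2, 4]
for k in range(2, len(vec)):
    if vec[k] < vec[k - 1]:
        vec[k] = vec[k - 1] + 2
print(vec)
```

k=2: 0<5, vec[2] = 5+2 = 7 → [5, 5, 7, 6, 2, 0, 2, 4]
k=3: 6<7, vec[3] = 7+2 = 9 → [5, 5, 7, 9, 2, 0, 2, 4]
k=4: 2<9, vec[4] = 9+2 = 11 → [5, 5, 7, 9, 11, 0, 2, 4]
k=5: 0<11, vec[5] = 11+2 = 13 → [5, 5, 7, 9, 11, 13, 2, 4]
k=6: 2<13, vec[6] = 13+2 = 15 → [5, 5, 7, 9, 11, 13, 15, 4]
k=7: 4<15, vec[7] = 15+2 = 17 → [5, 5, 7, 9, 11, 13, 15, 17]

[5, 5, 7, 9, 11, 13, 15, 17]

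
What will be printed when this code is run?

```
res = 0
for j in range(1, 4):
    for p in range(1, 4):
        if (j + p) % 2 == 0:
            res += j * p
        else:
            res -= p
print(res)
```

12

j=1,p=1: even sum, res = 0+1 = 1
j=1,p=2: odd sum, res = 1-2 = -1
j=1,p=3: even sum, res = (-1)+3 = 2
j=2,p=1: odd sum, res = 2-1 = 1
j=2,p=2: even sum, res = 1+4 = 5
j=2,p=3: odd sum, res = 5-3 = 2
j=3,p=1: even sum, res = 2+3 = 5
j=3,p=2: odd sum, res = 5-2 = 3
j=3,p=3: even sum, res = 3+9 = 12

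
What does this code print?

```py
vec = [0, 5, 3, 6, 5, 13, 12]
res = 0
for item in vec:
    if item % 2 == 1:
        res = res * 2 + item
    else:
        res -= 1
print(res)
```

54

item=0: not odd, res = 0-1 = -1
item=5: odd, res = (-1)*2+5 = 3
item=3: odd, res = 3*2+3 = 9
item=6: not odd, res = 9-1 = 8
item=5: odd, res = 8*2+5 = 21
item=13: odd, res = 21*2+13 = 55
item=12: not odd, res = 55-1 = 54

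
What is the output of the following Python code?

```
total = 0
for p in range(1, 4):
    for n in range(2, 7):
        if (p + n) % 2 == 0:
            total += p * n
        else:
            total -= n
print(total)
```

24

p=1,n=2: odd sum, total = 0-2 = -2
p=1,n=3: even sum, total = (-2)+3 = 1
p=1,n=4: odd sum, total = 1-4 = -3
p=1,n=5: even sum, total = (-3)+5 = 2
p=1,n=6: odd sum, total = 2-6 = -4
p=2,n=2: even sum, total = (-4)+4 = 0
p=2,n=3: odd sum, total = 0-3 = -3
p=2,n=4: even sum, total = (-3)+8 = 5
p=2,n=5: odd sum, total = 5-5 = 0
p=2,n=6: even sum, total = 0+12 = 12
p=3,n=2: odd sum, total = 12-2 = 10
p=3,n=3: even sum, total = 10+9 = 19
p=3,n=4: odd sum, total = 19-4 = 15
p=3,n=5: even sum, total = 15+15 = 30
p=3,n=6: odd sum, total = 30-6 = 24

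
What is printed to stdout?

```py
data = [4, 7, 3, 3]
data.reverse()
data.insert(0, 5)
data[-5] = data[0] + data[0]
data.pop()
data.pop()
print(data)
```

reverse → [3, 3, 7, 4]
insert 5 at 0 → [5, 3, 3, 7, 4]
data[-5] = data[0]+data[0] = 5+5 = 10 → [10, 3, 3, 7, 4]
pop() removes 4 → [10, 3, 3, 7]
pop() removes 7 → [10, 3, 3]

[10, 3, 3]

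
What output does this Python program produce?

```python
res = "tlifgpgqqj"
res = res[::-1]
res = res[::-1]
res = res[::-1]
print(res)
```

jqqgpgfilt

reverse → 'jqqgpgfilt'
reverse → 'tlifgpgqqj'
reverse → 'jqqgpgfilt'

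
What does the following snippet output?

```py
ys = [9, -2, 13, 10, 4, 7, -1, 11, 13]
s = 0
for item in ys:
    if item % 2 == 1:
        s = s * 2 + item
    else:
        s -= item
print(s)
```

item=9: odd, s = 0*2+9 = 9
item=-2: not odd, s = 9-(-2) = 11
item=13: odd, s = 11*2+13 = 35
item=10: not odd, s = 35-10 = 25
item=4: not odd, s = 25-4 = 21
item=7: odd, s = 21*2+7 = 49
item=-1: odd, s = 49*2+(-1) = 97
item=11: odd, s = 97*2+11 = 205
item=13: odd, s = 205*2+13 = 423

423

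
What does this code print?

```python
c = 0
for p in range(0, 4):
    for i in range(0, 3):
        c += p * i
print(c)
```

p=0,i=0: c = 0+0 = 0
p=0,i=1: c = 0+0 = 0
p=0,i=2: c = 0+0 = 0
p=1,i=0: c = 0+0 = 0
p=1,i=1: c = 0+1 = 1
p=1,i=2: c = 1+2 = 3
p=2,i=0: c = 3+0 = 3
p=2,i=1: c = 3+2 = 5
p=2,i=2: c = 5+4 = 9
p=3,i=0: c = 9+0 = 9
p=3,i=1: c = 9+3 = 12
p=3,i=2: c = 12+6 = 18

18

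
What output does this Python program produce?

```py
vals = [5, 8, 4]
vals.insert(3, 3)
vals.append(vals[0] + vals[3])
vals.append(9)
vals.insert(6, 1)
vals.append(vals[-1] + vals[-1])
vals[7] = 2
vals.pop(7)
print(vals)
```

insert 3 at 3 → [5, 8, 4, 3]
append vals[0]+vals[3] = 5+3 = 8 → [5, 8, 4, 3, 8]
append 9 → [5, 8, 4, 3, 8, 9]
insert 1 at 6 → [5, 8, 4, 3, 8, 9, 1]
append vals[-1]+vals[-1] = 1+1 = 2 → [5, 8, 4, 3, 8, 9, 1, 2]
vals[7] = 2 → [5, 8, 4, 3, 8, 9, 1, 2]
pop(7) removes 2 → [5, 8, 4, 3, 8, 9, 1]

[5, 8, 4, 3, 8, 9, 1]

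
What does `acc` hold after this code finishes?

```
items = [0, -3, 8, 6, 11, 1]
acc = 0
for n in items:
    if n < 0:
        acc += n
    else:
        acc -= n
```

n=0: not <0, acc = 0-0 = 0
n=-3: <0, acc = 0+(-3) = -3
n=8: not <0, acc = (-3)-8 = -11
n=6: not <0, acc = (-11)-6 = -17
n=11: not <0, acc = (-17)-11 = -28
n=1: not <0, acc = (-28)-1 = -29

-29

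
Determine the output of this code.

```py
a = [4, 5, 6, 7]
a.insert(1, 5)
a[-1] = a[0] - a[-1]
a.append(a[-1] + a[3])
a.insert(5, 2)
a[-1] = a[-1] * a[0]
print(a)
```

insert 5 at 1 → [4, 5, 5, 6, 7]
a[-1] = a[0]-a[-1] = 4-7 = -3 → [4, 5, 5, 6, -3]
append a[-1]+a[3] = (-3)+6 = 3 → [4, 5, 5, 6, -3, 3]
insert 2 at 5 → [4, 5, 5, 6, -3, 2, 3]
a[-1] = a[-1]*a[0] = 3*4 = 12 → [4, 5, 5, 6, -3, 2, 12]

[4, 5, 5, 6, -3, 2, 12]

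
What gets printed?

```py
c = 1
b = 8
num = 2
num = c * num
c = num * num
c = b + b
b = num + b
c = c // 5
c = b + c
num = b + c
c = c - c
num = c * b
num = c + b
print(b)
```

10

num = 1*2 = 2
c = 2*2 = 4
c = 8+8 = 16
b = 2+8 = 10
c = 16//5 = 3
c = 10+3 = 13
num = 10+13 = 23
c = 13-13 = 0
num = 0*10 = 0
num = 0+10 = 10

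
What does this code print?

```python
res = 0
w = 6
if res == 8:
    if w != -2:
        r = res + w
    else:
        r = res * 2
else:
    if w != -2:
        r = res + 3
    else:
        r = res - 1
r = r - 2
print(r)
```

1

res=0, w=6
res == 8 is False; w != -2 is True
→ r = res + 3 = 3
r = 3-2 = 1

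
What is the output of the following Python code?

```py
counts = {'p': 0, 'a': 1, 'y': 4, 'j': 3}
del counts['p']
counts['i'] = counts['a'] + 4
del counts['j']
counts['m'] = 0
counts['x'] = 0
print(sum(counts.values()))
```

10

del 'p' → {'a': 1, 'y': 4, 'j': 3}
counts['i'] = counts['a']+4 = 5 → {'a': 1, 'y': 4, 'j': 3, 'i': 5}
del 'j' → {'a': 1, 'y': 4, 'i': 5}
counts['m'] = 0 → {'a': 1, 'y': 4, 'i': 5, 'm': 0}
counts['x'] = 0 → {'a': 1, 'y': 4, 'i': 5, 'm': 0, 'x': 0}
sum of values = 10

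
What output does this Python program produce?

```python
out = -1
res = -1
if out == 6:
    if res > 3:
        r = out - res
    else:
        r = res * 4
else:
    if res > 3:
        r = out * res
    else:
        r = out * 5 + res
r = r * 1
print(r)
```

out=-1, res=-1
out == 6 is False; res > 3 is False
→ r = out * 5 + res = -6
r = (-6)*1 = -6

-6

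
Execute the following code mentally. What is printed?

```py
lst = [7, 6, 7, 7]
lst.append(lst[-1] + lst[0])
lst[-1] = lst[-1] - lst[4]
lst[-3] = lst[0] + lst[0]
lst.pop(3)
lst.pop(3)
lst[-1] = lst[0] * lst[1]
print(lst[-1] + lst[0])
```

49

append lst[-1]+lst[0] = 7+7 = 14 → [7, 6, 7, 7, 14]
lst[-1] = lst[-1]-lst[4] = 14-14 = 0 → [7, 6, 7, 7, 0]
lst[-3] = lst[0]+lst[0] = 7+7 = 14 → [7, 6, 14, 7, 0]
pop(3) removes 7 → [7, 6, 14, 0]
pop(3) removes 0 → [7, 6, 14]
lst[-1] = lst[0]*lst[1] = 7*6 = 42 → [7, 6, 42]
lst[-1]+lst[0] = 42+7 = 49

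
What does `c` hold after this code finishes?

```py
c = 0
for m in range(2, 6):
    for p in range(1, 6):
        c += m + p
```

130

m=2,p=1: c = 0+3 = 3
m=2,p=2: c = 3+4 = 7
m=2,p=3: c = 7+5 = 12
m=2,p=4: c = 12+6 = 18
m=2,p=5: c = 18+7 = 25
m=3,p=1: c = 25+4 = 29
m=3,p=2: c = 29+5 = 34
m=3,p=3: c = 34+6 = 40
m=3,p=4: c = 40+7 = 47
m=3,p=5: c = 47+8 = 55
m=4,p=1: c = 55+5 = 60
m=4,p=2: c = 60+6 = 66
m=4,p=3: c = 66+7 = 73
m=4,p=4: c = 73+8 = 81
m=4,p=5: c = 81+9 = 90
m=5,p=1: c = 90+6 = 96
m=5,p=2: c = 96+7 = 103
m=5,p=3: c = 103+8 = 111
m=5,p=4: c = 111+9 = 120
m=5,p=5: c = 120+10 = 130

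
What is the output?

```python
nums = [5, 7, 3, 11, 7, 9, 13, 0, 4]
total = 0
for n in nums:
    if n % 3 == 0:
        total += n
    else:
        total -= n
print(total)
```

-35

n=5: not %3==0, total = 0-5 = -5
n=7: not %3==0, total = (-5)-7 = -12
n=3: %3==0, total = (-12)+3 = -9
n=11: not %3==0, total = (-9)-11 = -20
n=7: not %3==0, total = (-20)-7 = -27
n=9: %3==0, total = (-27)+9 = -18
n=13: not %3==0, total = (-18)-13 = -31
n=0: %3==0, total = (-31)+0 = -31
n=4: not %3==0, total = (-31)-4 = -35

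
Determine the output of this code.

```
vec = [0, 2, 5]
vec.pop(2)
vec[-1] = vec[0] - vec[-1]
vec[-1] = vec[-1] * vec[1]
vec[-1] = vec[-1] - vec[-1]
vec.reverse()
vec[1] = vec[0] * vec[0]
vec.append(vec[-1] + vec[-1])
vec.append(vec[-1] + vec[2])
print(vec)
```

[0, 0, 0, 0]

pop(2) removes 5 → [0, 2]
vec[-1] = vec[0]-vec[-1] = 0-2 = -2 → [0, -2]
vec[-1] = vec[-1]*vec[1] = (-2)*(-2) = 4 → [0, 4]
vec[-1] = vec[-1]-vec[-1] = 4-4 = 0 → [0, 0]
reverse → [0, 0]
vec[1] = vec[0]*vec[0] = 0*0 = 0 → [0, 0]
append vec[-1]+vec[-1] = 0+0 = 0 → [0, 0, 0]
append vec[-1]+vec[2] = 0+0 = 0 → [0, 0, 0, 0]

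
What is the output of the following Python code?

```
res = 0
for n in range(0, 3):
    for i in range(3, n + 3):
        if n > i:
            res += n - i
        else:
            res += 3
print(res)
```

n=1,i=3: not 1>3, res = 0+3 = 3
n=2,i=3: not 2>3, res = 3+3 = 6
n=2,i=4: not 2>4, res = 6+3 = 9

9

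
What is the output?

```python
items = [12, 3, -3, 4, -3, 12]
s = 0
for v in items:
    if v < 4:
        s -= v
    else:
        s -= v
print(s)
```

v=12: not <4, s = 0-12 = -12
v=3: <4, s = (-12)-3 = -15
v=-3: <4, s = (-15)-(-3) = -12
v=4: not <4, s = (-12)-4 = -16
v=-3: <4, s = (-16)-(-3) = -13
v=12: not <4, s = (-13)-12 = -25

-25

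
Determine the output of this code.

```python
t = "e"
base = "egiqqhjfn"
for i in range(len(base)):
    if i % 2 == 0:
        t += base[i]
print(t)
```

eeiqjn

i=0: add 'e' → 'ee'
i=1: skip
i=2: add 'i' → 'eei'
i=3: skip
i=4: add 'q' → 'eeiq'
i=5: skip
i=6: add 'j' → 'eeiqj'
i=7: skip
i=8: add 'n' → 'eeiqjn'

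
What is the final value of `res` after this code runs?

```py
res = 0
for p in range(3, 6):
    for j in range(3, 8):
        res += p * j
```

300

p=3,j=3: res = 0+9 = 9
p=3,j=4: res = 9+12 = 21
p=3,j=5: res = 21+15 = 36
p=3,j=6: res = 36+18 = 54
p=3,j=7: res = 54+21 = 75
p=4,j=3: res = 75+12 = 87
p=4,j=4: res = 87+16 = 103
p=4,j=5: res = 103+20 = 123
p=4,j=6: res = 123+24 = 147
p=4,j=7: res = 147+28 = 175
p=5,j=3: res = 175+15 = 190
p=5,j=4: res = 190+20 = 210
p=5,j=5: res = 210+25 = 235
p=5,j=6: res = 235+30 = 265
p=5,j=7: res = 265+35 = 300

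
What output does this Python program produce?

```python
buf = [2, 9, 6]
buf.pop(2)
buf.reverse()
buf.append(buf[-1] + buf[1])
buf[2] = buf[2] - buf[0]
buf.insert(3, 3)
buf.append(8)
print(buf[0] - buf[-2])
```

6

pop(2) removes 6 → [2, 9]
reverse → [9, 2]
append buf[-1]+buf[1] = 2+2 = 4 → [9, 2, 4]
buf[2] = buf[2]-buf[0] = 4-9 = -5 → [9, 2, -5]
insert 3 at 3 → [9, 2, -5, 3]
append 8 → [9, 2, -5, 3, 8]
buf[0]-buf[-2] = 9-3 = 6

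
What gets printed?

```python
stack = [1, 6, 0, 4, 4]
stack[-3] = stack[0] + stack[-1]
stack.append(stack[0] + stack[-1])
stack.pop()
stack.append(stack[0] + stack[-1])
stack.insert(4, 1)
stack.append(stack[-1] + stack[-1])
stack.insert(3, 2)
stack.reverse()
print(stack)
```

stack[-3] = stack[0]+stack[-1] = 1+4 = 5 → [1, 6, 5, 4, 4]
append stack[0]+stack[-1] = 1+4 = 5 → [1, 6, 5, 4, 4, 5]
pop() removes 5 → [1, 6, 5, 4, 4]
append stack[0]+stack[-1] = 1+4 = 5 → [1, 6, 5, 4, 4, 5]
insert 1 at 4 → [1, 6, 5, 4, 1, 4, 5]
append stack[-1]+stack[-1] = 5+5 = 10 → [1, 6, 5, 4, 1, 4, 5, 10]
insert 2 at 3 → [1, 6, 5, 2, 4, 1, 4, 5, 10]
reverse → [10, 5, 4, 1, 4, 2, 5, 6, 1]

[10, 5, 4, 1, 4, 2, 5, 6, 1]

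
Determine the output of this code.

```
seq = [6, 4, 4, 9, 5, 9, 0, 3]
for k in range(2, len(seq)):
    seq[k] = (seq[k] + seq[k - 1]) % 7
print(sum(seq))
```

27

k=2: seq[2] = (4+4)%7 = 1 → [6, 4, 1, 9, 5, 9, 0, 3]
k=3: seq[3] = (9+1)%7 = 3 → [6, 4, 1, 3, 5, 9, 0, 3]
k=4: seq[4] = (5+3)%7 = 1 → [6, 4, 1, 3, 1, 9, 0, 3]
k=5: seq[5] = (9+1)%7 = 3 → [6, 4, 1, 3, 1, 3, 0, 3]
k=6: seq[6] = (0+3)%7 = 3 → [6, 4, 1, 3, 1, 3, 3, 3]
k=7: seq[7] = (3+3)%7 = 6 → [6, 4, 1, 3, 1, 3, 3, 6]
sum = 27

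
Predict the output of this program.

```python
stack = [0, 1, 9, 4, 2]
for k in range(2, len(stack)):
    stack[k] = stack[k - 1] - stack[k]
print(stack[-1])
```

-14

k=2: stack[2] = 1-9 = -8 → [0, 1, -8, 4, 2]
k=3: stack[3] = (-8)-4 = -12 → [0, 1, -8, -12, 2]
k=4: stack[4] = (-12)-2 = -14 → [0, 1, -8, -12, -14]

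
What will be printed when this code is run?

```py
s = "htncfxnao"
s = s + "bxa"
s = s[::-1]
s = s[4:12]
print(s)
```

+ 'bxa' → 'htncfxnaobxa'
reverse → 'axboanxfcnth'
slice [4:12] → 'anxfcnth'

anxfcnth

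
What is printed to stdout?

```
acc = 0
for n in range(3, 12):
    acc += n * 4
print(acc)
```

n=3: acc = 0+3*4 = 12
n=4: acc = 12+4*4 = 28
n=5: acc = 28+5*4 = 48
n=6: acc = 48+6*4 = 72
n=7: acc = 72+7*4 = 100
n=8: acc = 100+8*4 = 132
n=9: acc = 132+9*4 = 168
n=10: acc = 168+10*4 = 208
n=11: acc = 208+11*4 = 252

252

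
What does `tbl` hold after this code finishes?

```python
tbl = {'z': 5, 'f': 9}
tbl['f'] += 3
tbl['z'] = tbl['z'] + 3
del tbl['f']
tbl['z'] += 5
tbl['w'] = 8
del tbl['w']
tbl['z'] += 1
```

{'z': 14}

tbl['f'] = 9+3 = 12 → {'z': 5, 'f': 12}
tbl['z'] = tbl['z']+3 = 8 → {'z': 8, 'f': 12}
del 'f' → {'z': 8}
tbl['z'] = 8+5 = 13 → {'z': 13}
tbl['w'] = 8 → {'z': 13, 'w': 8}
del 'w' → {'z': 13}
tbl['z'] = 13+1 = 14 → {'z': 14}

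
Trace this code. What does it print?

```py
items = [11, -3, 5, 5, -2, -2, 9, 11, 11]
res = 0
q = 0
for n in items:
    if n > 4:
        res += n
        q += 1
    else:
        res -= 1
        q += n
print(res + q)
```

n=11: >4, res = 0+11 = 11; q=1
n=-3: not >4, res = 11-1 = 10; q=-2
n=5: >4, res = 10+5 = 15; q=-1
n=5: >4, res = 15+5 = 20; q=0
n=-2: not >4, res = 20-1 = 19; q=-2
n=-2: not >4, res = 19-1 = 18; q=-4
n=9: >4, res = 18+9 = 27; q=-3
n=11: >4, res = 27+11 = 38; q=-2
n=11: >4, res = 38+11 = 49; q=-1
res+q = 49+(-1) = 48

48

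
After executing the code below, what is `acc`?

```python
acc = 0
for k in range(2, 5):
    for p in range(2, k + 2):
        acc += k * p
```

93

k=2,p=2: acc = 0+4 = 4
k=2,p=3: acc = 4+6 = 10
k=3,p=2: acc = 10+6 = 16
k=3,p=3: acc = 16+9 = 25
k=3,p=4: acc = 25+12 = 37
k=4,p=2: acc = 37+8 = 45
k=4,p=3: acc = 45+12 = 57
k=4,p=4: acc = 57+16 = 73
k=4,p=5: acc = 73+20 = 93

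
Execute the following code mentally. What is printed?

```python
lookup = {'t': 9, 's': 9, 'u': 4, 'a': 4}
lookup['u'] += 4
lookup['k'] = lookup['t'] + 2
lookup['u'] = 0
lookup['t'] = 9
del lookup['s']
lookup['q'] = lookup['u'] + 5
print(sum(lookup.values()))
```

lookup['u'] = 4+4 = 8 → {'t': 9, 's': 9, 'u': 8, 'a': 4}
lookup['k'] = lookup['t']+2 = 11 → {'t': 9, 's': 9, 'u': 8, 'a': 4, 'k': 11}
lookup['u'] = 0 → {'t': 9, 's': 9, 'u': 0, 'a': 4, 'k': 11}
lookup['t'] = 9 → {'t': 9, 's': 9, 'u': 0, 'a': 4, 'k': 11}
del 's' → {'t': 9, 'u': 0, 'a': 4, 'k': 11}
lookup['q'] = lookup['u']+5 = 5 → {'t': 9, 'u': 0, 'a': 4, 'k': 11, 'q': 5}
sum of values = 29

29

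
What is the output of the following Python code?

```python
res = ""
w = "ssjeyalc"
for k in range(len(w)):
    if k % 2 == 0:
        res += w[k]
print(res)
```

sjyl

k=0: add 's' → 's'
k=1: skip
k=2: add 'j' → 'sj'
k=3: skip
k=4: add 'y' → 'sjy'
k=5: skip
k=6: add 'l' → 'sjyl'
k=7: skip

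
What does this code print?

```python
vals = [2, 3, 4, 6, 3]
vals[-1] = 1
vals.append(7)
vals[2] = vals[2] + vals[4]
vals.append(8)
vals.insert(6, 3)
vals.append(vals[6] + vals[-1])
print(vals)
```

[2, 3, 5, 6, 1, 7, 3, 8, 11]

vals[-1] = 1 → [2, 3, 4, 6, 1]
append 7 → [2, 3, 4, 6, 1, 7]
vals[2] = vals[2]+vals[4] = 4+1 = 5 → [2, 3, 5, 6, 1, 7]
append 8 → [2, 3, 5, 6, 1, 7, 8]
insert 3 at 6 → [2, 3, 5, 6, 1, 7, 3, 8]
append vals[6]+vals[-1] = 3+8 = 11 → [2, 3, 5, 6, 1, 7, 3, 8, 11]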